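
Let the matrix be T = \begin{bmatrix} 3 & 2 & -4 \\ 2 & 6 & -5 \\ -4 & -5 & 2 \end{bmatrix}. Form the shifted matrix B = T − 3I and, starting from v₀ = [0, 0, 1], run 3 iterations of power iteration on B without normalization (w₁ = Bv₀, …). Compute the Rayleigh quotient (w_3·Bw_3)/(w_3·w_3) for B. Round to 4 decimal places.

6.2190

B = T − 3I has rows (0, 2, -4); (2, 3, -5); (-4, -5, -1)
w1 = Bv₀ = (-4, -5, -1)
w2 = Bw1 = (-6, -18, 42)
w3 = Bw2 = (-204, -276, 72)
Bw3 = (-840, -1596, 2124)
w3·Bw3 = 764784; w3·w3 = 122976; μ ≈ 764784/122976 = 6.2190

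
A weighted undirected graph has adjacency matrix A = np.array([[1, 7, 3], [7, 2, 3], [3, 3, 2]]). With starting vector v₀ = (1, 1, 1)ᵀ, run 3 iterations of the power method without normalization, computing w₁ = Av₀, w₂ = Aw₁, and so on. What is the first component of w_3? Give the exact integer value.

1249

w1 = Av₀ = (1·1 + 7·1 + 3·1; 7·1 + 2·1 + 3·1; 3·1 + 3·1 + 2·1) = (11, 12, 8)
w2 = Aw1 = (1·11 + 7·12 + 3·8; 7·11 + 2·12 + 3·8; 3·11 + 3·12 + 2·8) = (119, 125, 85)
w3 = Aw2 = (1249, 1338, 902)
The requested component of w3 is 1249.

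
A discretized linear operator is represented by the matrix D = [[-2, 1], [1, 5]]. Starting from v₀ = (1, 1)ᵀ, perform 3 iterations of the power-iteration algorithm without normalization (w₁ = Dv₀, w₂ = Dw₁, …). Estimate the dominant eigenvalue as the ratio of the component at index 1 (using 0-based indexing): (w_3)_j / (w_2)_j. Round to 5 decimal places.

w1 = Dv₀ = ((-2)·1 + 1·1; 1·1 + 5·1) = (-1, 6)
w2 = Dw1 = ((-2)·(-1) + 1·6; 1·(-1) + 5·6) = (8, 29)
w3 = Dw2 = (13, 153)
Ratio at component: 153 / 29 = 5.27586

5.27586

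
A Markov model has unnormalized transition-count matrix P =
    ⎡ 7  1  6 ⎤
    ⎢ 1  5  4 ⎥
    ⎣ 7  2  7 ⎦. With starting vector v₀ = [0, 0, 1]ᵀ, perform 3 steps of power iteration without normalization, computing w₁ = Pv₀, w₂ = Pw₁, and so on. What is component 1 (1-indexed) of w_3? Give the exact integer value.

w1 = Pv₀ = (6, 4, 7)
w2 = Pw1 = (88, 54, 99)
w3 = Pw2 = (1264, 754, 1417)
The requested component of w3 is 1264.

1264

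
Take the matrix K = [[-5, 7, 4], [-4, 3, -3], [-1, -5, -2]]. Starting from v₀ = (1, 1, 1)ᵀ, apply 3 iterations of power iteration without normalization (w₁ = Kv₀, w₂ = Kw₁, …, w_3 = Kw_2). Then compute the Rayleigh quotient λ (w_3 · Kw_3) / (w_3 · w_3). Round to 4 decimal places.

-2.4377

w1 = Kv₀ = ((-5)·1 + 7·1 + 4·1; (-4)·1 + 3·1 + (-3)·1; (-1)·1 + (-5)·1 + (-2)·1) = (6, -4, -8)
w2 = Kw1 = ((-5)·6 + 7·(-4) + 4·(-8); (-4)·6 + 3·(-4) + (-3)·(-8); (-1)·6 + (-5)·(-4) + (-2)·(-8)) = (-90, -12, 30)
w3 = Kw2 = (486, 234, 90)
Kw3 = (-432, -1512, -1836)
w3·Kw3 = 486·(-432) + 234·(-1512) + 90·(-1836) = -729000; w3·w3 = 486·486 + 234·234 + 90·90 = 299052
λ ≈ -729000/299052 = -2.4377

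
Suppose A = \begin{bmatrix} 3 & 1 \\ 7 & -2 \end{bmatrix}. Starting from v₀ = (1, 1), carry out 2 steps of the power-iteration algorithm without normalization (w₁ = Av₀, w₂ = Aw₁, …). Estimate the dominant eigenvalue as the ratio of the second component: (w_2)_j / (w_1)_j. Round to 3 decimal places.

w1 = Av₀ = (3·1 + 1·1; 7·1 + (-2)·1) = (4, 5)
w2 = Aw1 = (3·4 + 1·5; 7·4 + (-2)·5) = (17, 18)
Ratio at component: 18 / 5 = 3.600

3.600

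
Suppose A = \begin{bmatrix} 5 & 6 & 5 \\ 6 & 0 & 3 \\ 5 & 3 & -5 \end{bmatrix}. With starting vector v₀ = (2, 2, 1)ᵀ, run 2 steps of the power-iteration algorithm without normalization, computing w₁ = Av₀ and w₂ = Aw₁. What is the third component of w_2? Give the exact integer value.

125

w1 = Av₀ = (5·2 + 6·2 + 5·1; 6·2 + 0·2 + 3·1; 5·2 + 3·2 + (-5)·1) = (27, 15, 11)
w2 = Aw1 = (5·27 + 6·15 + 5·11; 6·27 + 0·15 + 3·11; 5·27 + 3·15 + (-5)·11) = (280, 195, 125)
The requested component of w2 is 125.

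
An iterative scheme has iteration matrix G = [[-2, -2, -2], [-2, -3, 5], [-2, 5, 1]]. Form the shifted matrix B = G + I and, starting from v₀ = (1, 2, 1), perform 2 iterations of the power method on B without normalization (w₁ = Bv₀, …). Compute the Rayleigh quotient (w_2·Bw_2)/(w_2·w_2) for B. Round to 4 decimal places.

μ ≈ 3.0404

B = G + I has rows (-1, -2, -2); (-2, -2, 5); (-2, 5, 2)
w1 = Bv₀ = ((-1)·1 + (-2)·2 + (-2)·1; (-2)·1 + (-2)·2 + 5·1; (-2)·1 + 5·2 + 2·1) = (-7, -1, 10)
w2 = Bw1 = ((-1)·(-7) + (-2)·(-1) + (-2)·10; (-2)·(-7) + (-2)·(-1) + 5·10; (-2)·(-7) + 5·(-1) + 2·10) = (-11, 66, 29)
Bw2 = (-179, 35, 410)
w2·Bw2 = 16169; w2·w2 = 5318; μ ≈ 16169/5318 = 3.0404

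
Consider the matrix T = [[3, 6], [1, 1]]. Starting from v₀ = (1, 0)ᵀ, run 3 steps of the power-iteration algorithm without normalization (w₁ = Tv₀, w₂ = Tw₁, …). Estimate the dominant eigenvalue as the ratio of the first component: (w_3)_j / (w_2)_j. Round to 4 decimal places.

λ ≈ 4.6000

w1 = Tv₀ = (3, 1)
w2 = Tw1 = (15, 4)
w3 = Tw2 = (69, 19)
Ratio at component: 69 / 15 = 4.6000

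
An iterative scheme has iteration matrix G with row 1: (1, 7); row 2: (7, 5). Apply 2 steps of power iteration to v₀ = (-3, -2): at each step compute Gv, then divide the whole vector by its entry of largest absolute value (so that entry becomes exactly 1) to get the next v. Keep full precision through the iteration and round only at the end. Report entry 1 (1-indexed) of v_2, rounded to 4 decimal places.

Gv0 = (-17.00000, -31.00000); divide by -31.00000 → v1 = (0.54839, 1.00000)
Gv1 = (7.54839, 8.83871); divide by 8.83871 → v2 = (0.85401, 1.00000)
Requested entry of v2: -234/-274 = 0.8540

0.8540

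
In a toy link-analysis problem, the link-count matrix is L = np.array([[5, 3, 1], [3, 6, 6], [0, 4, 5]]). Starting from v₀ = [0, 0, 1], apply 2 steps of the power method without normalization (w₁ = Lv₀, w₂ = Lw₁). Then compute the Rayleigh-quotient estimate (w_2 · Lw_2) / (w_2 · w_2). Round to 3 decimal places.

w1 = Lv₀ = (1, 6, 5)
w2 = Lw1 = (28, 69, 49)
Lw2 = (396, 792, 521)
w2·Lw2 = 28·396 + 69·792 + 49·521 = 91265; w2·w2 = 28·28 + 69·69 + 49·49 = 7946
λ ≈ 91265/7946 = 11.486

11.486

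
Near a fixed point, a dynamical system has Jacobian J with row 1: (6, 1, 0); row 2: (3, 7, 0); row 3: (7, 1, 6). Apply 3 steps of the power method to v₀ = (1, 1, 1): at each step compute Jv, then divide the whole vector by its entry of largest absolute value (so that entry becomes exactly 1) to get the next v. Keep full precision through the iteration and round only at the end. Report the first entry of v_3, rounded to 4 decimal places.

0.3069

Jv0 = (7.00000, 10.00000, 14.00000); divide by 14.00000 → v1 = (0.50000, 0.71429, 1.00000)
Jv1 = (3.71429, 6.50000, 10.21429); divide by 10.21429 → v2 = (0.36364, 0.63636, 1.00000)
Jv2 = (2.81818, 5.54545, 9.18182); divide by 9.18182 → v3 = (0.30693, 0.60396, 1.00000)
Requested entry of v3: 403/1313 = 0.3069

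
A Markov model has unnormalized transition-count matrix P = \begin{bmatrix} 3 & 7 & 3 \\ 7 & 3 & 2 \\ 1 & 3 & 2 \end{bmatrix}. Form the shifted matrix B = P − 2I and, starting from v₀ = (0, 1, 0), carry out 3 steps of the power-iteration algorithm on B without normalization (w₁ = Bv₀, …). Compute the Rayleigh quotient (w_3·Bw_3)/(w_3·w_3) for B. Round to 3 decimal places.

μ ≈ 7.902

B = P − 2I has rows (1, 7, 3); (7, 1, 2); (1, 3, 0)
w1 = Bv₀ = (1·0 + 7·1 + 3·0; 7·0 + 1·1 + 2·0; 1·0 + 3·1 + 0·0) = (7, 1, 3)
w2 = Bw1 = (1·7 + 7·1 + 3·3; 7·7 + 1·1 + 2·3; 1·7 + 3·1 + 0·3) = (23, 56, 10)
w3 = Bw2 = (445, 237, 191)
Bw3 = (2677, 3734, 1156)
w3·Bw3 = 2297019; w3·w3 = 290675; μ ≈ 2297019/290675 = 7.902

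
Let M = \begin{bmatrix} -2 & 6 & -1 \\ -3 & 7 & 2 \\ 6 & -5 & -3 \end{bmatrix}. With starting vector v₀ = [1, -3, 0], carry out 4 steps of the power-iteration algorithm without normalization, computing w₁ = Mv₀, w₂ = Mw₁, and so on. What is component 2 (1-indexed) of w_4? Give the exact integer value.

w1 = Mv₀ = ((-2)·1 + 6·(-3) + (-1)·0; (-3)·1 + 7·(-3) + 2·0; 6·1 + (-5)·(-3) + (-3)·0) = (-20, -24, 21)
w2 = Mw1 = ((-2)·(-20) + 6·(-24) + (-1)·21; (-3)·(-20) + 7·(-24) + 2·21; 6·(-20) + (-5)·(-24) + (-3)·21) = (-125, -66, -63)
w3 = Mw2 = (-83, -213, -231)
w4 = Mw3 = (-881, -1704, 1260)
The requested component of w4 is -1704.

-1704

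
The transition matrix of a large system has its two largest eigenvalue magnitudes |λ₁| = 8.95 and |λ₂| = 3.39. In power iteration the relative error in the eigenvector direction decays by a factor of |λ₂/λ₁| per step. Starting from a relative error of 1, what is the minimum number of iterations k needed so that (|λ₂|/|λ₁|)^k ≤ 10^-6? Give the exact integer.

|λ₂/λ₁| = 3.39/8.95 = 0.37877
Need k ≥ ln(10^-6) / ln(0.37877) = -13.8155 / -0.9708 ≈ 14.231
Smallest integer k satisfying the bound: 15

15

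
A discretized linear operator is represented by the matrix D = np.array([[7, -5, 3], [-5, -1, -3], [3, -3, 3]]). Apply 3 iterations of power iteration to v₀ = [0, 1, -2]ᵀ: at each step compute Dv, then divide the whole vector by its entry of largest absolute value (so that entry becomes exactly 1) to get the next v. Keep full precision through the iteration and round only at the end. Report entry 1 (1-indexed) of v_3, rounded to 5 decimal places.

Dv0 = (-11.000000, 5.000000, -9.000000); divide by -11.000000 → v1 = (1.000000, -0.454545, 0.818182)
Dv1 = (11.727273, -7.000000, 6.818182); divide by 11.727273 → v2 = (1.000000, -0.596899, 0.581395)
Dv2 = (11.728682, -6.147287, 6.534884); divide by 11.728682 → v3 = (1.000000, -0.524124, 0.557171)
Requested entry of v3: -1513/-1513 = 1.00000

1.00000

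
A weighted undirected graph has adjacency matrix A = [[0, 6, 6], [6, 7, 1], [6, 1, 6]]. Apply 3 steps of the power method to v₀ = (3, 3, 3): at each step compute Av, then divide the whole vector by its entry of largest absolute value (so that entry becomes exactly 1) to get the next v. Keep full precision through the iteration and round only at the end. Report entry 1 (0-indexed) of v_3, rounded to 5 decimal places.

1.00000

Av0 = (36.000000, 42.000000, 39.000000); divide by 42.000000 → v1 = (0.857143, 1.000000, 0.928571)
Av1 = (11.571429, 13.071429, 11.714286); divide by 13.071429 → v2 = (0.885246, 1.000000, 0.896175)
Av2 = (11.377049, 13.207650, 11.688525); divide by 13.207650 → v3 = (0.861398, 1.000000, 0.884981)
Requested entry of v3: 7251/7251 = 1.00000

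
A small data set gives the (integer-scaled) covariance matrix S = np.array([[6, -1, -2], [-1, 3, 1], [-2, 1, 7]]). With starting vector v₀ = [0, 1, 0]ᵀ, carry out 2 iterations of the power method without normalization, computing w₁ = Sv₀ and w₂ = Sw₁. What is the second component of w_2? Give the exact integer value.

11

w1 = Sv₀ = (6·0 + (-1)·1 + (-2)·0; (-1)·0 + 3·1 + 1·0; (-2)·0 + 1·1 + 7·0) = (-1, 3, 1)
w2 = Sw1 = (6·(-1) + (-1)·3 + (-2)·1; (-1)·(-1) + 3·3 + 1·1; (-2)·(-1) + 1·3 + 7·1) = (-11, 11, 12)
The requested component of w2 is 11.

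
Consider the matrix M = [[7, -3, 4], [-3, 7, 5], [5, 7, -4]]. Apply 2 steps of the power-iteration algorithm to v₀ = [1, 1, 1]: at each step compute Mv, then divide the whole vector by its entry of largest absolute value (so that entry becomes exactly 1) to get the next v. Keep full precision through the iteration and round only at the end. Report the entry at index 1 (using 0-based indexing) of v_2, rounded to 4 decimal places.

Mv0 = (8.00000, 9.00000, 8.00000); divide by 9.00000 → v1 = (0.88889, 1.00000, 0.88889)
Mv1 = (6.77778, 8.77778, 7.88889); divide by 8.77778 → v2 = (0.77215, 1.00000, 0.89873)
Requested entry of v2: 79/79 = 1.0000

1.0000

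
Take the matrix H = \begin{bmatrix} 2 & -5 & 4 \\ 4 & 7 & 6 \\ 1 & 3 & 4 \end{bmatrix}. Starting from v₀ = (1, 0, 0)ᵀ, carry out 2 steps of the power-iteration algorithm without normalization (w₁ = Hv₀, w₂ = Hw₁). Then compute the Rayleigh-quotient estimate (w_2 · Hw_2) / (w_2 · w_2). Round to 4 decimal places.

w1 = Hv₀ = (2, 4, 1)
w2 = Hw1 = (-12, 42, 18)
Hw2 = (-162, 354, 186)
w2·Hw2 = (-12)·(-162) + 42·354 + 18·186 = 20160; w2·w2 = (-12)·(-12) + 42·42 + 18·18 = 2232
λ ≈ 20160/2232 = 9.0323

λ ≈ 9.0323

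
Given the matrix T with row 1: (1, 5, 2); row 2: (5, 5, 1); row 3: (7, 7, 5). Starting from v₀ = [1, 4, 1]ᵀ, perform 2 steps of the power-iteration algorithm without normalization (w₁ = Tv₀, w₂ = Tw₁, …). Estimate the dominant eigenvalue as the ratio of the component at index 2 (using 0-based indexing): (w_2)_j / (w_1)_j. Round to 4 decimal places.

13.5750

w1 = Tv₀ = (23, 26, 40)
w2 = Tw1 = (233, 285, 543)
Ratio at component: 543 / 40 = 13.5750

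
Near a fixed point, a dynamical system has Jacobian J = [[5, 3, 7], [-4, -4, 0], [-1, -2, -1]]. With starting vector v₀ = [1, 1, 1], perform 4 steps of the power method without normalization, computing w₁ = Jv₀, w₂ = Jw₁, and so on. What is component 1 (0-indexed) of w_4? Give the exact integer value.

-344

w1 = Jv₀ = (5·1 + 3·1 + 7·1; (-4)·1 + (-4)·1 + 0·1; (-1)·1 + (-2)·1 + (-1)·1) = (15, -8, -4)
w2 = Jw1 = (5·15 + 3·(-8) + 7·(-4); (-4)·15 + (-4)·(-8) + 0·(-4); (-1)·15 + (-2)·(-8) + (-1)·(-4)) = (23, -28, 5)
w3 = Jw2 = (66, 20, 28)
w4 = Jw3 = (586, -344, -134)
The requested component of w4 is -344.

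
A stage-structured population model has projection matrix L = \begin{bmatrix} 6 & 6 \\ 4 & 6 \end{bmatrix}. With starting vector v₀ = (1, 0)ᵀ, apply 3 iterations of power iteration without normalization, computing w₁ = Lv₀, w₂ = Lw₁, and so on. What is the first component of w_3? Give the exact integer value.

648

w1 = Lv₀ = (6·1 + 6·0; 4·1 + 6·0) = (6, 4)
w2 = Lw1 = (6·6 + 6·4; 4·6 + 6·4) = (60, 48)
w3 = Lw2 = (648, 528)
The requested component of w3 is 648.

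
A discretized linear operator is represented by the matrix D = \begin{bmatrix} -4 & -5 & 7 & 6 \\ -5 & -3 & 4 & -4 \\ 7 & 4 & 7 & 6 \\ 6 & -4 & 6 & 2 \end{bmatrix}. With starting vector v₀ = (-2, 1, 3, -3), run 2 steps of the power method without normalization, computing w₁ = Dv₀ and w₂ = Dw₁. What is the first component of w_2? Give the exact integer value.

w1 = Dv₀ = (6, 31, -7, -4)
w2 = Dw1 = (-252, -135, 93, -138)
The requested component of w2 is -252.

-252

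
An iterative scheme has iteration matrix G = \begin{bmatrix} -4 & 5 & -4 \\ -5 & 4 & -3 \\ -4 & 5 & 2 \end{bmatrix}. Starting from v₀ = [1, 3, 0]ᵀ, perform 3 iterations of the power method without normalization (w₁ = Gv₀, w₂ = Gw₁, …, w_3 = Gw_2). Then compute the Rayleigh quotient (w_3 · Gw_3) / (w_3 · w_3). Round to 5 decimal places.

-5.82200

w1 = Gv₀ = (11, 7, 11)
w2 = Gw1 = (-53, -60, 13)
w3 = Gw2 = (-140, -14, -62)
Gw3 = (738, 830, 366)
w3·Gw3 = (-140)·738 + (-14)·830 + (-62)·366 = -137632; w3·w3 = (-140)·(-140) + (-14)·(-14) + (-62)·(-62) = 23640
λ ≈ -137632/23640 = -5.82200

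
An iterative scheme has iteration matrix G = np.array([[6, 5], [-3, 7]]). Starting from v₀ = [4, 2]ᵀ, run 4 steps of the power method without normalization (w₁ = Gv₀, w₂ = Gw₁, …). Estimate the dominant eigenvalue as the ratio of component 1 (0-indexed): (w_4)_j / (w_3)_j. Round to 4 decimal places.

λ ≈ 9.0127

w1 = Gv₀ = (34, 2)
w2 = Gw1 = (214, -88)
w3 = Gw2 = (844, -1258)
w4 = Gw3 = (-1226, -11338)
Ratio at component: -11338 / -1258 = 9.0127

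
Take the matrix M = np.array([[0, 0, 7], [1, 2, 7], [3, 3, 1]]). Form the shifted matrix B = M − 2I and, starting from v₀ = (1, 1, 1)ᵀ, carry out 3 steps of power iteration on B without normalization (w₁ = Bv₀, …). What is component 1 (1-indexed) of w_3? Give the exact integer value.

188

B = M − 2I has rows (-2, 0, 7); (1, 0, 7); (3, 3, -1)
w1 = Bv₀ = ((-2)·1 + 0·1 + 7·1; 1·1 + 0·1 + 7·1; 3·1 + 3·1 + (-1)·1) = (5, 8, 5)
w2 = Bw1 = ((-2)·5 + 0·8 + 7·5; 1·5 + 0·8 + 7·5; 3·5 + 3·8 + (-1)·5) = (25, 40, 34)
w3 = Bw2 = (188, 263, 161)
Requested component of w3: 188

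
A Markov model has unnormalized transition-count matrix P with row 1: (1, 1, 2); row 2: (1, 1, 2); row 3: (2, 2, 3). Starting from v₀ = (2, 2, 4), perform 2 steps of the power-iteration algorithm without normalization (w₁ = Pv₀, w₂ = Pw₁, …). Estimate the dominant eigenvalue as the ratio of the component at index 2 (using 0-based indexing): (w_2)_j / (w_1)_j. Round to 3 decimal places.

w1 = Pv₀ = (1·2 + 1·2 + 2·4; 1·2 + 1·2 + 2·4; 2·2 + 2·2 + 3·4) = (12, 12, 20)
w2 = Pw1 = (1·12 + 1·12 + 2·20; 1·12 + 1·12 + 2·20; 2·12 + 2·12 + 3·20) = (64, 64, 108)
Ratio at component: 108 / 20 = 5.400

5.400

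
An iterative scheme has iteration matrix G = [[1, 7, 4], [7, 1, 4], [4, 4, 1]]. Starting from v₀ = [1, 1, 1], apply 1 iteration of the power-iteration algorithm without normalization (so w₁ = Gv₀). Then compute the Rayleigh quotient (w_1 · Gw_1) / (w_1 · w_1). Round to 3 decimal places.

λ ≈ 11.146

w1 = Gv₀ = (1·1 + 7·1 + 4·1; 7·1 + 1·1 + 4·1; 4·1 + 4·1 + 1·1) = (12, 12, 9)
Gw1 = (132, 132, 105)
w1·Gw1 = 12·132 + 12·132 + 9·105 = 4113; w1·w1 = 12·12 + 12·12 + 9·9 = 369
λ ≈ 4113/369 = 11.146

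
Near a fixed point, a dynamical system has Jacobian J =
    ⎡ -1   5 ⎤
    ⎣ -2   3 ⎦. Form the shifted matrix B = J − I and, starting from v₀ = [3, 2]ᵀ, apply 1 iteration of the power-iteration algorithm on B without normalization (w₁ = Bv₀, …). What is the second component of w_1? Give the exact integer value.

-2

B = J − I has rows (-2, 5); (-2, 2)
w1 = Bv₀ = ((-2)·3 + 5·2; (-2)·3 + 2·2) = (4, -2)
Requested component of w1: -2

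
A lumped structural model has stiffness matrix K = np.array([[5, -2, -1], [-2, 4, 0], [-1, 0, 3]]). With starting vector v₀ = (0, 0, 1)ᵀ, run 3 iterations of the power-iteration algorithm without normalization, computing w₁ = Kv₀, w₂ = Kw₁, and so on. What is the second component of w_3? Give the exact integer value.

w1 = Kv₀ = (5·0 + (-2)·0 + (-1)·1; (-2)·0 + 4·0 + 0·1; (-1)·0 + 0·0 + 3·1) = (-1, 0, 3)
w2 = Kw1 = (5·(-1) + (-2)·0 + (-1)·3; (-2)·(-1) + 4·0 + 0·3; (-1)·(-1) + 0·0 + 3·3) = (-8, 2, 10)
w3 = Kw2 = (-54, 24, 38)
The requested component of w3 is 24.

24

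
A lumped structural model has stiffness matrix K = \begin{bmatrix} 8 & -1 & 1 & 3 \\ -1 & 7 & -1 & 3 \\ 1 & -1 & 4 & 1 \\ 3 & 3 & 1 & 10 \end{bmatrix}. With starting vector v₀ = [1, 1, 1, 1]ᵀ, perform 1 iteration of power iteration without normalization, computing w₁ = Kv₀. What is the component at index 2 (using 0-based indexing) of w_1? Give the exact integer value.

5

w1 = Kv₀ = (11, 8, 5, 17)
The requested component of w1 is 5.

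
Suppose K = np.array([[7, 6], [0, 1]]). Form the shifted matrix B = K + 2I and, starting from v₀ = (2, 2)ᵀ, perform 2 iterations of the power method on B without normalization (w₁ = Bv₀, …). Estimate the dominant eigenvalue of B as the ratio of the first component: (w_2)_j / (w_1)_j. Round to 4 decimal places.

μ ≈ 10.2000

B = K + 2I has rows (9, 6); (0, 3)
w1 = Bv₀ = (9·2 + 6·2; 0·2 + 3·2) = (30, 6)
w2 = Bw1 = (9·30 + 6·6; 0·30 + 3·6) = (306, 18)
Ratio: 306/30 = 10.2000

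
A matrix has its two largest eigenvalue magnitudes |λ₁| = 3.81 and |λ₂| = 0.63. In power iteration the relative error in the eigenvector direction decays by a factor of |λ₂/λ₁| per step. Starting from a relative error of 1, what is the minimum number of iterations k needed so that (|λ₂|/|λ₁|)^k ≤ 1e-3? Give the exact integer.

|λ₂/λ₁| = 0.63/3.81 = 0.16535
Need k ≥ ln(1e-3) / ln(0.16535) = -6.9078 / -1.7997 ≈ 3.838
Smallest integer k satisfying the bound: 4

4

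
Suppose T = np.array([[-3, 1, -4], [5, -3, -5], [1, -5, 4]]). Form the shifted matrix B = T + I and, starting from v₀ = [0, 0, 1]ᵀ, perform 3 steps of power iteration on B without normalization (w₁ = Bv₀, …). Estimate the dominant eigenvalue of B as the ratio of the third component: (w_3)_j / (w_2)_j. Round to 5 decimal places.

μ ≈ 8.43478

B = T + I has rows (-2, 1, -4); (5, -2, -5); (1, -5, 5)
w1 = Bv₀ = (-4, -5, 5)
w2 = Bw1 = (-17, -35, 46)
w3 = Bw2 = (-185, -245, 388)
Ratio: 388/46 = 8.43478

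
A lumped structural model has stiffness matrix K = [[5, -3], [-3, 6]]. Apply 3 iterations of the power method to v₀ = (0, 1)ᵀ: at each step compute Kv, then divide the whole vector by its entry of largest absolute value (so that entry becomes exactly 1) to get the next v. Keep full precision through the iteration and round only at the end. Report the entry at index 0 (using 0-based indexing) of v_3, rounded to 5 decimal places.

-0.81301

Kv0 = (-3.000000, 6.000000); divide by 6.000000 → v1 = (-0.500000, 1.000000)
Kv1 = (-5.500000, 7.500000); divide by 7.500000 → v2 = (-0.733333, 1.000000)
Kv2 = (-6.666667, 8.200000); divide by 8.200000 → v3 = (-0.813008, 1.000000)
Requested entry of v3: -300/369 = -0.81301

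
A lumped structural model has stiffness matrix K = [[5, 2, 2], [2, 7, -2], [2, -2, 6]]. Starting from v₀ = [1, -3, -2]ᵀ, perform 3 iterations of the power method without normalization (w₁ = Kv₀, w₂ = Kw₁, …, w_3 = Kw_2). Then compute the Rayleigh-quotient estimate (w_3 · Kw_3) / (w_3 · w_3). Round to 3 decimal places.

8.308

w1 = Kv₀ = (-5, -15, -4)
w2 = Kw1 = (-63, -107, -4)
w3 = Kw2 = (-537, -867, 64)
Kw3 = (-4291, -7271, 1044)
w3·Kw3 = (-537)·(-4291) + (-867)·(-7271) + 64·1044 = 8675040; w3·w3 = (-537)·(-537) + (-867)·(-867) + 64·64 = 1044154
λ ≈ 8675040/1044154 = 8.308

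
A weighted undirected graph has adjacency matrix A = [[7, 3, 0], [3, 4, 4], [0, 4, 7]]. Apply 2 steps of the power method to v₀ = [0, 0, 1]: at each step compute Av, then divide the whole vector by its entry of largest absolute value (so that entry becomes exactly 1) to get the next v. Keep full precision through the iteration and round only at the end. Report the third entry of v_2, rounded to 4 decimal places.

1.0000

Av0 = (0.00000, 4.00000, 7.00000); divide by 7.00000 → v1 = (0.00000, 0.57143, 1.00000)
Av1 = (1.71429, 6.28571, 9.28571); divide by 9.28571 → v2 = (0.18462, 0.67692, 1.00000)
Requested entry of v2: 65/65 = 1.0000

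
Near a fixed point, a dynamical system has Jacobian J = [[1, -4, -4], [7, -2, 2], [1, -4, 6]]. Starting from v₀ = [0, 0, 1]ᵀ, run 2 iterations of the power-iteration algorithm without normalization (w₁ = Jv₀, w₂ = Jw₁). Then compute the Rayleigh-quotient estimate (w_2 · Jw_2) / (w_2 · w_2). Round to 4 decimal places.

λ ≈ 4.2535

w1 = Jv₀ = (1·0 + (-4)·0 + (-4)·1; 7·0 + (-2)·0 + 2·1; 1·0 + (-4)·0 + 6·1) = (-4, 2, 6)
w2 = Jw1 = (1·(-4) + (-4)·2 + (-4)·6; 7·(-4) + (-2)·2 + 2·6; 1·(-4) + (-4)·2 + 6·6) = (-36, -20, 24)
Jw2 = (-52, -164, 188)
w2·Jw2 = (-36)·(-52) + (-20)·(-164) + 24·188 = 9664; w2·w2 = (-36)·(-36) + (-20)·(-20) + 24·24 = 2272
λ ≈ 9664/2272 = 4.2535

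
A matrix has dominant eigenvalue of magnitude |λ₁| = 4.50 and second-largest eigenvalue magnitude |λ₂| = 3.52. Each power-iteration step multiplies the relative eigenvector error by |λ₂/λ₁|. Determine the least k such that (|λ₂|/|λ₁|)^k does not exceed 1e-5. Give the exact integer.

47

|λ₂/λ₁| = 3.52/4.50 = 0.78222
Need k ≥ ln(1e-5) / ln(0.78222) = -11.5129 / -0.2456 ≈ 46.874
Smallest integer k satisfying the bound: 47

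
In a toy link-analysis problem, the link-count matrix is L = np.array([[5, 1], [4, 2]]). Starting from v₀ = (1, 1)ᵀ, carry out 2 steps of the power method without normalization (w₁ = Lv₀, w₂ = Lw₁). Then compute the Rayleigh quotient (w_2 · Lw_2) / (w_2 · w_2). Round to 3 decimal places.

λ ≈ 6.000

w1 = Lv₀ = (6, 6)
w2 = Lw1 = (36, 36)
Lw2 = (216, 216)
w2·Lw2 = 36·216 + 36·216 = 15552; w2·w2 = 36·36 + 36·36 = 2592
λ ≈ 15552/2592 = 6.000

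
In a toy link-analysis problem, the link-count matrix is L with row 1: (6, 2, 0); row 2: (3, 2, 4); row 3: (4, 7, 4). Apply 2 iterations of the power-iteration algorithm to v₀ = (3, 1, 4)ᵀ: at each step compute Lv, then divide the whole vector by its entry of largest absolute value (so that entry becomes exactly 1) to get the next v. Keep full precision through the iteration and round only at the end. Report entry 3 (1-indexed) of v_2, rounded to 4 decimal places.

1.0000

Lv0 = (20.00000, 27.00000, 35.00000); divide by 35.00000 → v1 = (0.57143, 0.77143, 1.00000)
Lv1 = (4.97143, 7.25714, 11.68571); divide by 11.68571 → v2 = (0.42543, 0.62103, 1.00000)
Requested entry of v2: 409/409 = 1.0000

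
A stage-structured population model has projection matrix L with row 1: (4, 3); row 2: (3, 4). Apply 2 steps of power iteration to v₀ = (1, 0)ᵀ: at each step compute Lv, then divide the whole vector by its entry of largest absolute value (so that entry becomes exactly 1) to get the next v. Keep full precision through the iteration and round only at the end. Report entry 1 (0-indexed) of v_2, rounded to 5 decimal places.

0.96000

Lv0 = (4.000000, 3.000000); divide by 4.000000 → v1 = (1.000000, 0.750000)
Lv1 = (6.250000, 6.000000); divide by 6.250000 → v2 = (1.000000, 0.960000)
Requested entry of v2: 24/25 = 0.96000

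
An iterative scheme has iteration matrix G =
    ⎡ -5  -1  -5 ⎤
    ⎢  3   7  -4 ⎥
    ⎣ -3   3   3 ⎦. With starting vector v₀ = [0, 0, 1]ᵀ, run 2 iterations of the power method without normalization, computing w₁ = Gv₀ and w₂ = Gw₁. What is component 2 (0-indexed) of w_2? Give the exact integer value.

w1 = Gv₀ = ((-5)·0 + (-1)·0 + (-5)·1; 3·0 + 7·0 + (-4)·1; (-3)·0 + 3·0 + 3·1) = (-5, -4, 3)
w2 = Gw1 = ((-5)·(-5) + (-1)·(-4) + (-5)·3; 3·(-5) + 7·(-4) + (-4)·3; (-3)·(-5) + 3·(-4) + 3·3) = (14, -55, 12)
The requested component of w2 is 12.

12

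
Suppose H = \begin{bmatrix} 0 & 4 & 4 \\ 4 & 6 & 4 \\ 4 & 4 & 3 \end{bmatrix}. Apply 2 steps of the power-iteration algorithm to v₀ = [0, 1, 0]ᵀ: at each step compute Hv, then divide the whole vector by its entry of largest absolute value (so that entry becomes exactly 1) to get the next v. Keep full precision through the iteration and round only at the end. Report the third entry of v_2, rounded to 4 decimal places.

0.7647

Hv0 = (4.00000, 6.00000, 4.00000); divide by 6.00000 → v1 = (0.66667, 1.00000, 0.66667)
Hv1 = (6.66667, 11.33333, 8.66667); divide by 11.33333 → v2 = (0.58824, 1.00000, 0.76471)
Requested entry of v2: 52/68 = 0.7647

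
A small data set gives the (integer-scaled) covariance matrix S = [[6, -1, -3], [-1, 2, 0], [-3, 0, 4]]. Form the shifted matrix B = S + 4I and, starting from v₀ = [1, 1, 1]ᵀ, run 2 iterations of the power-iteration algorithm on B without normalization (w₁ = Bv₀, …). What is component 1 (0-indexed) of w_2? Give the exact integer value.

24

B = S + 4I has rows (10, -1, -3); (-1, 6, 0); (-3, 0, 8)
w1 = Bv₀ = (6, 5, 5)
w2 = Bw1 = (40, 24, 22)
Requested component of w2: 24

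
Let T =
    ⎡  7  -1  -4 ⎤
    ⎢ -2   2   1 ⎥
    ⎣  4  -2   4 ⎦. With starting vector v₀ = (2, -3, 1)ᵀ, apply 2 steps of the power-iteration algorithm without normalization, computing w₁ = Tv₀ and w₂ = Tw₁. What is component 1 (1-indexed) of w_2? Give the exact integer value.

w1 = Tv₀ = (7·2 + (-1)·(-3) + (-4)·1; (-2)·2 + 2·(-3) + 1·1; 4·2 + (-2)·(-3) + 4·1) = (13, -9, 18)
w2 = Tw1 = (7·13 + (-1)·(-9) + (-4)·18; (-2)·13 + 2·(-9) + 1·18; 4·13 + (-2)·(-9) + 4·18) = (28, -26, 142)
The requested component of w2 is 28.

28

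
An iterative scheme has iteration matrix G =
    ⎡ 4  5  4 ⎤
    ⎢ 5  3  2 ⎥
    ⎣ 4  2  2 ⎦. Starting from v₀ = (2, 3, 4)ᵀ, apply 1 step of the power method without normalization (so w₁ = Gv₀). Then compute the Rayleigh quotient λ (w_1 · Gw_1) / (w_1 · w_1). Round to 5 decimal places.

10.61046

w1 = Gv₀ = (4·2 + 5·3 + 4·4; 5·2 + 3·3 + 2·4; 4·2 + 2·3 + 2·4) = (39, 27, 22)
Gw1 = (379, 320, 254)
w1·Gw1 = 39·379 + 27·320 + 22·254 = 29009; w1·w1 = 39·39 + 27·27 + 22·22 = 2734
λ ≈ 29009/2734 = 10.61046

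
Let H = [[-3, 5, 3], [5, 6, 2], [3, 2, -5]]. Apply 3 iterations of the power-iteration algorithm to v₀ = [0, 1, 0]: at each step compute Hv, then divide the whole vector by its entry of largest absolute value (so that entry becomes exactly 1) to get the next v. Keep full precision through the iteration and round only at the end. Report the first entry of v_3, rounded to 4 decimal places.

Hv0 = (5.00000, 6.00000, 2.00000); divide by 6.00000 → v1 = (0.83333, 1.00000, 0.33333)
Hv1 = (3.50000, 10.83333, 2.83333); divide by 10.83333 → v2 = (0.32308, 1.00000, 0.26154)
Hv2 = (4.81538, 8.13846, 1.66154); divide by 8.13846 → v3 = (0.59168, 1.00000, 0.20416)
Requested entry of v3: 313/529 = 0.5917

0.5917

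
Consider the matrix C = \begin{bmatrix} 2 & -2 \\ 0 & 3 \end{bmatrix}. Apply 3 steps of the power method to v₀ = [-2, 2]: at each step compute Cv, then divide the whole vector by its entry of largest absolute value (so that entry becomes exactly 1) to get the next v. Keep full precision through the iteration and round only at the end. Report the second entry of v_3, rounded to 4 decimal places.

Cv0 = (-8.00000, 6.00000); divide by -8.00000 → v1 = (1.00000, -0.75000)
Cv1 = (3.50000, -2.25000); divide by 3.50000 → v2 = (1.00000, -0.64286)
Cv2 = (3.28571, -1.92857); divide by 3.28571 → v3 = (1.00000, -0.58696)
Requested entry of v3: 54/-92 = -0.5870

-0.5870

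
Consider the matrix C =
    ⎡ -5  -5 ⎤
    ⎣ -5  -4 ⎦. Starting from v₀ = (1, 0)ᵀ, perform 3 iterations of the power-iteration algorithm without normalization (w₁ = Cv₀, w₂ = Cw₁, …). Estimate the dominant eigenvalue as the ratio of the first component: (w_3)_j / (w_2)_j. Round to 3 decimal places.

λ ≈ -9.500

w1 = Cv₀ = (-5, -5)
w2 = Cw1 = (50, 45)
w3 = Cw2 = (-475, -430)
Ratio at component: -475 / 50 = -9.500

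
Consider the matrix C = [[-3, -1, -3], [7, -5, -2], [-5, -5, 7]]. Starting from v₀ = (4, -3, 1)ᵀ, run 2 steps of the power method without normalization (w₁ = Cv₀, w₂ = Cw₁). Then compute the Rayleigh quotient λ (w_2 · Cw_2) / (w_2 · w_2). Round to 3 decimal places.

w1 = Cv₀ = (-12, 41, 2)
w2 = Cw1 = (-11, -293, -131)
Cw2 = (719, 1650, 603)
w2·Cw2 = (-11)·719 + (-293)·1650 + (-131)·603 = -570352; w2·w2 = (-11)·(-11) + (-293)·(-293) + (-131)·(-131) = 103131
λ ≈ -570352/103131 = -5.530

-5.530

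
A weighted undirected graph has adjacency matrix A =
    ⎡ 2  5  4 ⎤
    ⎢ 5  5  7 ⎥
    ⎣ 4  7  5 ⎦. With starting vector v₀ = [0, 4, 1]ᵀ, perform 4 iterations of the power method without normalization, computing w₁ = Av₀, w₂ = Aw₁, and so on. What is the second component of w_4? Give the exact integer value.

108459

w1 = Av₀ = (2·0 + 5·4 + 4·1; 5·0 + 5·4 + 7·1; 4·0 + 7·4 + 5·1) = (24, 27, 33)
w2 = Aw1 = (2·24 + 5·27 + 4·33; 5·24 + 5·27 + 7·33; 4·24 + 7·27 + 5·33) = (315, 486, 450)
w3 = Aw2 = (4860, 7155, 6912)
w4 = Aw3 = (73143, 108459, 104085)
The requested component of w4 is 108459.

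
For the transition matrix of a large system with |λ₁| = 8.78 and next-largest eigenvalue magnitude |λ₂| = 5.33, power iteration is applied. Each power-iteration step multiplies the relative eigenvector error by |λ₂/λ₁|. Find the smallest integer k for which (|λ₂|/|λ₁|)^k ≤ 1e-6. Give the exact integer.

28

|λ₂/λ₁| = 5.33/8.78 = 0.60706
Need k ≥ ln(1e-6) / ln(0.60706) = -13.8155 / -0.4991 ≈ 27.679
Smallest integer k satisfying the bound: 28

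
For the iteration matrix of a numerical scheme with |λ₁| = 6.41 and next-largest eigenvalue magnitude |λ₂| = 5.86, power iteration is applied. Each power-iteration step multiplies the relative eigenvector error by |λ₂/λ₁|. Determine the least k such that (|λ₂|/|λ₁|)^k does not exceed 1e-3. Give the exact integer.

|λ₂/λ₁| = 5.86/6.41 = 0.91420
Need k ≥ ln(1e-3) / ln(0.91420) = -6.9078 / -0.0897 ≈ 77.001
Smallest integer k satisfying the bound: 78

78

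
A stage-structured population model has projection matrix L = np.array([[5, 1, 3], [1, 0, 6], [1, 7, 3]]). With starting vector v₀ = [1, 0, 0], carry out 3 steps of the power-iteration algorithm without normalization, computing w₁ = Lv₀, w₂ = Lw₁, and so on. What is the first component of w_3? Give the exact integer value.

w1 = Lv₀ = (5, 1, 1)
w2 = Lw1 = (29, 11, 15)
w3 = Lw2 = (201, 119, 151)
The requested component of w3 is 201.

201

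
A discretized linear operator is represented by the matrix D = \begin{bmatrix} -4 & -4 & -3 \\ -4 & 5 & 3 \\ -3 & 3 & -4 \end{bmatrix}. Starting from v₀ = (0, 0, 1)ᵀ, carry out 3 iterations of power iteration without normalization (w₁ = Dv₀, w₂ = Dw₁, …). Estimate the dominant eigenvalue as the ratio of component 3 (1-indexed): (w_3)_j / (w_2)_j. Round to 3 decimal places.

w1 = Dv₀ = ((-4)·0 + (-4)·0 + (-3)·1; (-4)·0 + 5·0 + 3·1; (-3)·0 + 3·0 + (-4)·1) = (-3, 3, -4)
w2 = Dw1 = ((-4)·(-3) + (-4)·3 + (-3)·(-4); (-4)·(-3) + 5·3 + 3·(-4); (-3)·(-3) + 3·3 + (-4)·(-4)) = (12, 15, 34)
w3 = Dw2 = (-210, 129, -127)
Ratio at component: -127 / 34 = -3.735

-3.735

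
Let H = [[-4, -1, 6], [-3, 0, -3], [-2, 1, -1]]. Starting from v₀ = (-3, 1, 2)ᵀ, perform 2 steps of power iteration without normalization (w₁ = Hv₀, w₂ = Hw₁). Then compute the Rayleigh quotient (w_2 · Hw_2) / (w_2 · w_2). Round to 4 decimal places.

w1 = Hv₀ = ((-4)·(-3) + (-1)·1 + 6·2; (-3)·(-3) + 0·1 + (-3)·2; (-2)·(-3) + 1·1 + (-1)·2) = (23, 3, 5)
w2 = Hw1 = ((-4)·23 + (-1)·3 + 6·5; (-3)·23 + 0·3 + (-3)·5; (-2)·23 + 1·3 + (-1)·5) = (-65, -84, -48)
Hw2 = (56, 339, 94)
w2·Hw2 = (-65)·56 + (-84)·339 + (-48)·94 = -36628; w2·w2 = (-65)·(-65) + (-84)·(-84) + (-48)·(-48) = 13585
λ ≈ -36628/13585 = -2.6962

λ ≈ -2.6962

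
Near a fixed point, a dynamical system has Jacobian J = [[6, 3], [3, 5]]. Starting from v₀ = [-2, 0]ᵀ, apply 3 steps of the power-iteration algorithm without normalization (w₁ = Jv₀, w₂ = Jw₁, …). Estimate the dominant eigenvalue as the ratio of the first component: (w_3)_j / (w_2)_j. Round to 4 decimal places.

w1 = Jv₀ = (-12, -6)
w2 = Jw1 = (-90, -66)
w3 = Jw2 = (-738, -600)
Ratio at component: -738 / -90 = 8.2000

λ ≈ 8.2000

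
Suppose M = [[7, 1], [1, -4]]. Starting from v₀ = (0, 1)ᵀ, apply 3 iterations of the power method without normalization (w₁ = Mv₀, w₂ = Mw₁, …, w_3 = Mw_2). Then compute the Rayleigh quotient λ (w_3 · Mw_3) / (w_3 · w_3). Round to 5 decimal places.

λ ≈ -2.06950

w1 = Mv₀ = (7·0 + 1·1; 1·0 + (-4)·1) = (1, -4)
w2 = Mw1 = (7·1 + 1·(-4); 1·1 + (-4)·(-4)) = (3, 17)
w3 = Mw2 = (38, -65)
Mw3 = (201, 298)
w3·Mw3 = 38·201 + (-65)·298 = -11732; w3·w3 = 38·38 + (-65)·(-65) = 5669
λ ≈ -11732/5669 = -2.06950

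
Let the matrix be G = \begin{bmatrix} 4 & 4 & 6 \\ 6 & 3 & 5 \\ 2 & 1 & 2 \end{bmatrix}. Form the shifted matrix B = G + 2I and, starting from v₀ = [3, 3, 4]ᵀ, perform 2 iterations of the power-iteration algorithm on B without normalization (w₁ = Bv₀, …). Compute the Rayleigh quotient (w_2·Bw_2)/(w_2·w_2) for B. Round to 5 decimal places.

12.48775

B = G + 2I has rows (6, 4, 6); (6, 5, 5); (2, 1, 4)
w1 = Bv₀ = (6·3 + 4·3 + 6·4; 6·3 + 5·3 + 5·4; 2·3 + 1·3 + 4·4) = (54, 53, 25)
w2 = Bw1 = (6·54 + 4·53 + 6·25; 6·54 + 5·53 + 5·25; 2·54 + 1·53 + 4·25) = (686, 714, 261)
Bw2 = (8538, 8991, 3130)
w2·Bw2 = 13093572; w2·w2 = 1048513; μ ≈ 13093572/1048513 = 12.48775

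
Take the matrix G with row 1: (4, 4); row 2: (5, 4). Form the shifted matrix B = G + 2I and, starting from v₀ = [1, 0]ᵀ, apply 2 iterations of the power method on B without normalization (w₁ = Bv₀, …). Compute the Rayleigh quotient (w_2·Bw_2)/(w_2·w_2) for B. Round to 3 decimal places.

B = G + 2I has rows (6, 4); (5, 6)
w1 = Bv₀ = (6·1 + 4·0; 5·1 + 6·0) = (6, 5)
w2 = Bw1 = (6·6 + 4·5; 5·6 + 6·5) = (56, 60)
Bw2 = (576, 640)
w2·Bw2 = 70656; w2·w2 = 6736; μ ≈ 70656/6736 = 10.489

10.489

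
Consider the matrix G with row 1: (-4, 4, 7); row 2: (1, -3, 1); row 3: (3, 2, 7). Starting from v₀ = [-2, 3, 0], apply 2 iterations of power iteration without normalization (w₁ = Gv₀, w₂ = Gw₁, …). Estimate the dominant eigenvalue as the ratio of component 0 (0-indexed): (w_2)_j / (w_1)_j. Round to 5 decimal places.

-6.20000

w1 = Gv₀ = ((-4)·(-2) + 4·3 + 7·0; 1·(-2) + (-3)·3 + 1·0; 3·(-2) + 2·3 + 7·0) = (20, -11, 0)
w2 = Gw1 = ((-4)·20 + 4·(-11) + 7·0; 1·20 + (-3)·(-11) + 1·0; 3·20 + 2·(-11) + 7·0) = (-124, 53, 38)
Ratio at component: -124 / 20 = -6.20000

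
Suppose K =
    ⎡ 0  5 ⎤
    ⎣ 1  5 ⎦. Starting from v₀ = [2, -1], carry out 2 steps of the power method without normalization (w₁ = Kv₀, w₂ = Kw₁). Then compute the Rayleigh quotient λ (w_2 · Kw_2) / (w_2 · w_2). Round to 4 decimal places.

λ ≈ 6.0800

w1 = Kv₀ = (0·2 + 5·(-1); 1·2 + 5·(-1)) = (-5, -3)
w2 = Kw1 = (0·(-5) + 5·(-3); 1·(-5) + 5·(-3)) = (-15, -20)
Kw2 = (-100, -115)
w2·Kw2 = (-15)·(-100) + (-20)·(-115) = 3800; w2·w2 = (-15)·(-15) + (-20)·(-20) = 625
λ ≈ 3800/625 = 6.0800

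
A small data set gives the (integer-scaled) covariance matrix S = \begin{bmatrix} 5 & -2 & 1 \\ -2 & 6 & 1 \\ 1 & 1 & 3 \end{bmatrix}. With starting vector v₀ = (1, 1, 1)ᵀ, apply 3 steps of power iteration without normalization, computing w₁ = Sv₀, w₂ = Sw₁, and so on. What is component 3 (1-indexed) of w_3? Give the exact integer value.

w1 = Sv₀ = (4, 5, 5)
w2 = Sw1 = (15, 27, 24)
w3 = Sw2 = (45, 156, 114)
The requested component of w3 is 114.

114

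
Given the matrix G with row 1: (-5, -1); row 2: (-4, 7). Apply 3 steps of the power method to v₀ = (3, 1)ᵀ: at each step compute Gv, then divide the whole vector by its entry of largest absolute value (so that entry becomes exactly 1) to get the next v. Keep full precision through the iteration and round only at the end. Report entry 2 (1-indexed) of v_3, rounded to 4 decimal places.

Gv0 = (-16.00000, -5.00000); divide by -16.00000 → v1 = (1.00000, 0.31250)
Gv1 = (-5.31250, -1.81250); divide by -5.31250 → v2 = (1.00000, 0.34118)
Gv2 = (-5.34118, -1.61176); divide by -5.34118 → v3 = (1.00000, 0.30176)
Requested entry of v3: -137/-454 = 0.3018

0.3018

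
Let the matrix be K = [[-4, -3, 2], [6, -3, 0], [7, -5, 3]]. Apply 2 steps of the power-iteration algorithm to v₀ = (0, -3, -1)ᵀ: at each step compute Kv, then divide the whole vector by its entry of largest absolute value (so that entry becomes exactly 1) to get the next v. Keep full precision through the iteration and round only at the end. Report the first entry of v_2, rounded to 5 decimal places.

Kv0 = (7.000000, 9.000000, 12.000000); divide by 12.000000 → v1 = (0.583333, 0.750000, 1.000000)
Kv1 = (-2.583333, 1.250000, 3.333333); divide by 3.333333 → v2 = (-0.775000, 0.375000, 1.000000)
Requested entry of v2: -31/40 = -0.77500

-0.77500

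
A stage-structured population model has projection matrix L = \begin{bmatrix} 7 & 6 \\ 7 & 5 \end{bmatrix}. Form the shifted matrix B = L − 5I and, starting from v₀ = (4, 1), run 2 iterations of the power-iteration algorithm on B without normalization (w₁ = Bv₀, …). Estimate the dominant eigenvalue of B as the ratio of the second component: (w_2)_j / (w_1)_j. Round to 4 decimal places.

μ ≈ 3.5000

B = L − 5I has rows (2, 6); (7, 0)
w1 = Bv₀ = (14, 28)
w2 = Bw1 = (196, 98)
Ratio: 98/28 = 3.5000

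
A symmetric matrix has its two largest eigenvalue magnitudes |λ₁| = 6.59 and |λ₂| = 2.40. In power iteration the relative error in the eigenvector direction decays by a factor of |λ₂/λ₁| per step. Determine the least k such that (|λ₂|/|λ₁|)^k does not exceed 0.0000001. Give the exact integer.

|λ₂/λ₁| = 2.40/6.59 = 0.36419
Need k ≥ ln(0.0000001) / ln(0.36419) = -16.1181 / -1.0101 ≈ 15.957
Smallest integer k satisfying the bound: 16

16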